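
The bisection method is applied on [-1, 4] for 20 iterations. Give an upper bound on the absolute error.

Bisection error bound: |error| ≤ (b-a)/2^n
|error| ≤ (4 - (-1))/2^20 = 5/2^20
|error| ≤ 0.0000047684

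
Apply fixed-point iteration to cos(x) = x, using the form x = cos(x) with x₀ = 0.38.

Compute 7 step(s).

Equation: cos(x) = x
Fixed-point form: x = cos(x)
x₀ = 0.38

x_1 = g(0.380000) = 0.928665
x_2 = g(0.928665) = 0.598904
x_3 = g(0.598904) = 0.825954
x_4 = g(0.825954) = 0.677856
x_5 = g(0.677856) = 0.778919
x_6 = g(0.778919) = 0.711673
x_7 = g(0.711673) = 0.757270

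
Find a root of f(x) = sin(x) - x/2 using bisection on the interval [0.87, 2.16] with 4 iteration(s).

f(x) = sin(x) - x/2
Initial interval: [0.87, 2.16]

Iteration 1:
  c_1 = (0.870000 + 2.160000)/2 = 1.515000
  f(c_1) = f(1.515000) = 0.240944
  f(a) × f(c) ≥ 0, new interval: [1.515000, 2.160000]
Iteration 2:
  c_2 = (1.515000 + 2.160000)/2 = 1.837500
  f(c_2) = f(1.837500) = 0.045895
  f(a) × f(c) ≥ 0, new interval: [1.837500, 2.160000]
Iteration 3:
  c_3 = (1.837500 + 2.160000)/2 = 1.998750
  f(c_3) = f(1.998750) = -0.089558
  f(a) × f(c) < 0, new interval: [1.837500, 1.998750]
Iteration 4:
  c_4 = (1.837500 + 1.998750)/2 = 1.918125
  f(c_4) = f(1.918125) = -0.018777
  f(a) × f(c) < 0, new interval: [1.837500, 1.918125]

After 4 iteration(s), the approximation is c_4 = 1.918125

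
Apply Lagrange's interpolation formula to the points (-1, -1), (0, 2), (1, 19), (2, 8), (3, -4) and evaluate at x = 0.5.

Lagrange interpolation formula:
P(x) = Σ yᵢ × Lᵢ(x)
where Lᵢ(x) = Π_{j≠i} (x - xⱼ)/(xᵢ - xⱼ)

L_0(0.5) = (0.5 - 0)/(-1 - 0) × (0.5 - 1)/(-1 - 1) × (0.5 - 2)/(-1 - 2) × (0.5 - 3)/(-1 - 3) = -0.039062
L_1(0.5) = (0.5 - (-1))/(0 - (-1)) × (0.5 - 1)/(0 - 1) × (0.5 - 2)/(0 - 2) × (0.5 - 3)/(0 - 3) = 0.468750
L_2(0.5) = (0.5 - (-1))/(1 - (-1)) × (0.5 - 0)/(1 - 0) × (0.5 - 2)/(1 - 2) × (0.5 - 3)/(1 - 3) = 0.703125
L_3(0.5) = (0.5 - (-1))/(2 - (-1)) × (0.5 - 0)/(2 - 0) × (0.5 - 1)/(2 - 1) × (0.5 - 3)/(2 - 3) = -0.156250
L_4(0.5) = (0.5 - (-1))/(3 - (-1)) × (0.5 - 0)/(3 - 0) × (0.5 - 1)/(3 - 1) × (0.5 - 2)/(3 - 2) = 0.023438

P(0.5) = (-1)×L_0(0.5) + 2×L_1(0.5) + 19×L_2(0.5) + 8×L_3(0.5) + (-4)×L_4(0.5)
P(0.5) = 12.992188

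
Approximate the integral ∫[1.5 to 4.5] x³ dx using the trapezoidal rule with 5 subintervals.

f(x) = x³
a = 1.5, b = 4.5, n = 5
h = (b - a)/n = 0.600000

Trapezoidal rule: (h/2)[f(x₀) + 2f(x₁) + 2f(x₂) + ... + f(xₙ)]

x_0 = 1.5000, f(x_0) = 3.375000, coefficient = 1
x_1 = 2.1000, f(x_1) = 9.261000, coefficient = 2
x_2 = 2.7000, f(x_2) = 19.683000, coefficient = 2
x_3 = 3.3000, f(x_3) = 35.937000, coefficient = 2
x_4 = 3.9000, f(x_4) = 59.319000, coefficient = 2
x_5 = 4.5000, f(x_5) = 91.125000, coefficient = 1

I ≈ (0.600000/2) × 342.900000 = 102.870000
Exact value: 101.250000
Error: 1.620000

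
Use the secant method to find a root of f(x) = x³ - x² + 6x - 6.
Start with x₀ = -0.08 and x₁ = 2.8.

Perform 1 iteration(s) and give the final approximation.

f(x) = x³ - x² + 6x - 6
x₀ = -0.08, x₁ = 2.8

Secant formula: x_{n+1} = x_n - f(x_n)(x_n - x_{n-1})/(f(x_n) - f(x_{n-1}))

Iteration 1:
  f(-0.080000) = -6.486912
  f(2.800000) = 24.912000
  x_2 = 2.800000 - 24.912000×(2.800000 - (-0.080000))/(24.912000 - (-6.486912))
       = 0.514999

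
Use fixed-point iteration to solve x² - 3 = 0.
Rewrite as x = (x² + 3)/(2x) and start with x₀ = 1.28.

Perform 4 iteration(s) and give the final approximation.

Equation: x² - 3 = 0
Fixed-point form: x = (x² + 3)/(2x)
x₀ = 1.28

x_1 = g(1.280000) = 1.811875
x_2 = g(1.811875) = 1.733809
x_3 = g(1.733809) = 1.732052
x_4 = g(1.732052) = 1.732051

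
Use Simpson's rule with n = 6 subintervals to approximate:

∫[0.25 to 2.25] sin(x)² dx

f(x) = sin(x)²
a = 0.25, b = 2.25, n = 6
h = (b - a)/n = 0.333333

Simpson's rule: (h/3)[f(x₀) + 4f(x₁) + 2f(x₂) + ... + f(xₙ)]

x_0 = 0.2500, f(x_0) = 0.061209, coefficient = 1
x_1 = 0.5833, f(x_1) = 0.303391, coefficient = 4
x_2 = 0.9167, f(x_2) = 0.629766, coefficient = 2
x_3 = 1.2500, f(x_3) = 0.900572, coefficient = 4
x_4 = 1.5833, f(x_4) = 0.999843, coefficient = 2
x_5 = 1.9167, f(x_5) = 0.885068, coefficient = 4
x_6 = 2.2500, f(x_6) = 0.605398, coefficient = 1

I ≈ (0.333333/3) × 12.281947 = 1.364661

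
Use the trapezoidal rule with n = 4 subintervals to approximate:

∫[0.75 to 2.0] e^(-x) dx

f(x) = e^(-x)
a = 0.75, b = 2.0, n = 4
h = (b - a)/n = 0.312500

Trapezoidal rule: (h/2)[f(x₀) + 2f(x₁) + 2f(x₂) + ... + f(xₙ)]

x_0 = 0.7500, f(x_0) = 0.472367, coefficient = 1
x_1 = 1.0625, f(x_1) = 0.345591, coefficient = 2
x_2 = 1.3750, f(x_2) = 0.252840, coefficient = 2
x_3 = 1.6875, f(x_3) = 0.184981, coefficient = 2
x_4 = 2.0000, f(x_4) = 0.135335, coefficient = 1

I ≈ (0.312500/2) × 2.174525 = 0.339770
Exact value: 0.337031
Error: 0.002738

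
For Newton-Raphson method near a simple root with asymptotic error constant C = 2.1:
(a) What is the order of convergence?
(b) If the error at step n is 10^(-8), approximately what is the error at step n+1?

(a) Newton-Raphson has quadratic (order 2) convergence near simple roots.
    This means |e_{n+1}| ≈ C|e_n|².

(b) With |e_n| = 10^(-8) and C = 2.1:
    |e_{n+1}| ≈ 2.1 × (10^(-8))² = 2.1 × 10^(-16)

(a) 2 (quadratic); (b) |e_{n+1}| ≈ 2.100e-16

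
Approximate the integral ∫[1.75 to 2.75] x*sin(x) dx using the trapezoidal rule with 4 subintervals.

f(x) = x*sin(x)
a = 1.75, b = 2.75, n = 4
h = (b - a)/n = 0.250000

Trapezoidal rule: (h/2)[f(x₀) + 2f(x₁) + 2f(x₂) + ... + f(xₙ)]

x_0 = 1.7500, f(x_0) = 1.721975, coefficient = 1
x_1 = 2.0000, f(x_1) = 1.818595, coefficient = 2
x_2 = 2.2500, f(x_2) = 1.750665, coefficient = 2
x_3 = 2.5000, f(x_3) = 1.496180, coefficient = 2
x_4 = 2.7500, f(x_4) = 1.049568, coefficient = 1

I ≈ (0.250000/2) × 12.902423 = 1.612803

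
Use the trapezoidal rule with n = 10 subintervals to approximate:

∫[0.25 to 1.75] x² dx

f(x) = x²
a = 0.25, b = 1.75, n = 10
h = (b - a)/n = 0.150000

Trapezoidal rule: (h/2)[f(x₀) + 2f(x₁) + 2f(x₂) + ... + f(xₙ)]

x_0 = 0.2500, f(x_0) = 0.062500, coefficient = 1
x_1 = 0.4000, f(x_1) = 0.160000, coefficient = 2
x_2 = 0.5500, f(x_2) = 0.302500, coefficient = 2
x_3 = 0.7000, f(x_3) = 0.490000, coefficient = 2
x_4 = 0.8500, f(x_4) = 0.722500, coefficient = 2
x_5 = 1.0000, f(x_5) = 1.000000, coefficient = 2
x_6 = 1.1500, f(x_6) = 1.322500, coefficient = 2
x_7 = 1.3000, f(x_7) = 1.690000, coefficient = 2
x_8 = 1.4500, f(x_8) = 2.102500, coefficient = 2
x_9 = 1.6000, f(x_9) = 2.560000, coefficient = 2
x_10 = 1.7500, f(x_10) = 3.062500, coefficient = 1

I ≈ (0.150000/2) × 23.825000 = 1.786875
Exact value: 1.781250
Error: 0.005625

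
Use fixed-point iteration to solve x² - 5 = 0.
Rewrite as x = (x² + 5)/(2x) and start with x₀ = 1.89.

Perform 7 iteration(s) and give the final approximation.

Equation: x² - 5 = 0
Fixed-point form: x = (x² + 5)/(2x)
x₀ = 1.89

x_1 = g(1.890000) = 2.267751
x_2 = g(2.267751) = 2.236289
x_3 = g(2.236289) = 2.236068
x_4 = g(2.236068) = 2.236068
x_5 = g(2.236068) = 2.236068
x_6 = g(2.236068) = 2.236068
x_7 = g(2.236068) = 2.236068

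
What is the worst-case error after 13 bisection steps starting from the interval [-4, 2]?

Bisection error bound: |error| ≤ (b-a)/2^n
|error| ≤ (2 - (-4))/2^13 = 6/2^13
|error| ≤ 0.0007324219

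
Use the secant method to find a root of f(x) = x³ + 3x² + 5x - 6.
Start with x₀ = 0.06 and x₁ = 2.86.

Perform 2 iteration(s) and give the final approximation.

f(x) = x³ + 3x² + 5x - 6
x₀ = 0.06, x₁ = 2.86

Secant formula: x_{n+1} = x_n - f(x_n)(x_n - x_{n-1})/(f(x_n) - f(x_{n-1}))

Iteration 1:
  f(0.060000) = -5.688984
  f(2.860000) = 56.232456
  x_2 = 2.860000 - 56.232456×(2.860000 - 0.060000)/(56.232456 - (-5.688984))
       = 0.317248
Iteration 2:
  f(2.860000) = 56.232456
  f(0.317248) = -4.079893
  x_3 = 0.317248 - (-4.079893)×(0.317248 - 2.860000)/(-4.079893 - 56.232456)
       = 0.489255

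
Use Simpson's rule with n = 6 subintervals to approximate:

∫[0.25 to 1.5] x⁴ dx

f(x) = x⁴
a = 0.25, b = 1.5, n = 6
h = (b - a)/n = 0.208333

Simpson's rule: (h/3)[f(x₀) + 4f(x₁) + 2f(x₂) + ... + f(xₙ)]

x_0 = 0.2500, f(x_0) = 0.003906, coefficient = 1
x_1 = 0.4583, f(x_1) = 0.044129, coefficient = 4
x_2 = 0.6667, f(x_2) = 0.197531, coefficient = 2
x_3 = 0.8750, f(x_3) = 0.586182, coefficient = 4
x_4 = 1.0833, f(x_4) = 1.377363, coefficient = 2
x_5 = 1.2917, f(x_5) = 2.783568, coefficient = 4
x_6 = 1.5000, f(x_6) = 5.062500, coefficient = 1

I ≈ (0.208333/3) × 21.871709 = 1.518869
Exact value: 1.518555
Error: 0.000314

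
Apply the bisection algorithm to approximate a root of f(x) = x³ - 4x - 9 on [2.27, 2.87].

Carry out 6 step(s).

f(x) = x³ - 4x - 9
Initial interval: [2.27, 2.87]

Iteration 1:
  c_1 = (2.270000 + 2.870000)/2 = 2.570000
  f(c_1) = f(2.570000) = -2.305407
  f(a) × f(c) ≥ 0, new interval: [2.570000, 2.870000]
Iteration 2:
  c_2 = (2.570000 + 2.870000)/2 = 2.720000
  f(c_2) = f(2.720000) = 0.243648
  f(a) × f(c) < 0, new interval: [2.570000, 2.720000]
Iteration 3:
  c_3 = (2.570000 + 2.720000)/2 = 2.645000
  f(c_3) = f(2.645000) = -1.075514
  f(a) × f(c) ≥ 0, new interval: [2.645000, 2.720000]
Iteration 4:
  c_4 = (2.645000 + 2.720000)/2 = 2.682500
  f(c_4) = f(2.682500) = -0.427250
  f(a) × f(c) ≥ 0, new interval: [2.682500, 2.720000]
Iteration 5:
  c_5 = (2.682500 + 2.720000)/2 = 2.701250
  f(c_5) = f(2.701250) = -0.094650
  f(a) × f(c) ≥ 0, new interval: [2.701250, 2.720000]
Iteration 6:
  c_6 = (2.701250 + 2.720000)/2 = 2.710625
  f(c_6) = f(2.710625) = 0.073784
  f(a) × f(c) < 0, new interval: [2.701250, 2.710625]

After 6 iteration(s), the approximation is c_6 = 2.710625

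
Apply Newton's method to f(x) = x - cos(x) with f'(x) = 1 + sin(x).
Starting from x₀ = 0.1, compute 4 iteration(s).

f(x) = x - cos(x)
f'(x) = 1 + sin(x)
x₀ = 0.1

Newton-Raphson formula: x_{n+1} = x_n - f(x_n)/f'(x_n)

Iteration 1:
  f(0.100000) = -0.895004
  f'(0.100000) = 1.099833
  x_1 = 0.100000 - (-0.895004)/1.099833 = 0.913763
Iteration 2:
  f(0.913763) = 0.302993
  f'(0.913763) = 1.791808
  x_2 = 0.913763 - 0.302993/1.791808 = 0.744664
Iteration 3:
  f(0.744664) = 0.009349
  f'(0.744664) = 1.677725
  x_3 = 0.744664 - 0.009349/1.677725 = 0.739092
Iteration 4:
  f(0.739092) = 0.000011
  f'(0.739092) = 1.673617
  x_4 = 0.739092 - 0.000011/1.673617 = 0.739085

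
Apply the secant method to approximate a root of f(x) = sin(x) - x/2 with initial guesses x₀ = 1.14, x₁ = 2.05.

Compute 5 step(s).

f(x) = sin(x) - x/2
x₀ = 1.14, x₁ = 2.05

Secant formula: x_{n+1} = x_n - f(x_n)(x_n - x_{n-1})/(f(x_n) - f(x_{n-1}))

Iteration 1:
  f(1.140000) = 0.338633
  f(2.050000) = -0.137638
  x_2 = 2.050000 - (-0.137638)×(2.050000 - 1.140000)/(-0.137638 - 0.338633)
       = 1.787019
Iteration 2:
  f(2.050000) = -0.137638
  f(1.787019) = 0.083205
  x_3 = 1.787019 - 0.083205×(1.787019 - 2.050000)/(0.083205 - (-0.137638))
       = 1.886100
Iteration 3:
  f(1.787019) = 0.083205
  f(1.886100) = 0.007652
  x_4 = 1.886100 - 0.007652×(1.886100 - 1.787019)/(0.007652 - 0.083205)
       = 1.896135
Iteration 4:
  f(1.886100) = 0.007652
  f(1.896135) = -0.000525
  x_5 = 1.896135 - (-0.000525)×(1.896135 - 1.886100)/(-0.000525 - 0.007652)
       = 1.895491
Iteration 5:
  f(1.896135) = -0.000525
  f(1.895491) = 0.000003
  x_6 = 1.895491 - 0.000003×(1.895491 - 1.896135)/(0.000003 - (-0.000525))
       = 1.895494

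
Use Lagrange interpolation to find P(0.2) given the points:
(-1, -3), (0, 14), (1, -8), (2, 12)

Lagrange interpolation formula:
P(x) = Σ yᵢ × Lᵢ(x)
where Lᵢ(x) = Π_{j≠i} (x - xⱼ)/(xᵢ - xⱼ)

L_0(0.2) = (0.2 - 0)/(-1 - 0) × (0.2 - 1)/(-1 - 1) × (0.2 - 2)/(-1 - 2) = -0.048000
L_1(0.2) = (0.2 - (-1))/(0 - (-1)) × (0.2 - 1)/(0 - 1) × (0.2 - 2)/(0 - 2) = 0.864000
L_2(0.2) = (0.2 - (-1))/(1 - (-1)) × (0.2 - 0)/(1 - 0) × (0.2 - 2)/(1 - 2) = 0.216000
L_3(0.2) = (0.2 - (-1))/(2 - (-1)) × (0.2 - 0)/(2 - 0) × (0.2 - 1)/(2 - 1) = -0.032000

P(0.2) = (-3)×L_0(0.2) + 14×L_1(0.2) + (-8)×L_2(0.2) + 12×L_3(0.2)
P(0.2) = 10.128000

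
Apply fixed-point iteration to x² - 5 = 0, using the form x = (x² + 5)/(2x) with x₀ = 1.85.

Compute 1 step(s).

Equation: x² - 5 = 0
Fixed-point form: x = (x² + 5)/(2x)
x₀ = 1.85

x_1 = g(1.850000) = 2.276351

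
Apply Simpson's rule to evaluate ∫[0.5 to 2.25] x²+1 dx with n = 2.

f(x) = x²+1
a = 0.5, b = 2.25, n = 2
h = (b - a)/n = 0.875000

Simpson's rule: (h/3)[f(x₀) + 4f(x₁) + 2f(x₂) + ... + f(xₙ)]

x_0 = 0.5000, f(x_0) = 1.250000, coefficient = 1
x_1 = 1.3750, f(x_1) = 2.890625, coefficient = 4
x_2 = 2.2500, f(x_2) = 6.062500, coefficient = 1

I ≈ (0.875000/3) × 18.875000 = 5.505208
Exact value: 5.505208
Error: 0.000000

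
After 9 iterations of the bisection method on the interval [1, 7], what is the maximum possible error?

Bisection error bound: |error| ≤ (b-a)/2^n
|error| ≤ (7 - 1)/2^9 = 6/2^9
|error| ≤ 0.0117187500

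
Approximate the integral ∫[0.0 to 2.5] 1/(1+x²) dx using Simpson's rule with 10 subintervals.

f(x) = 1/(1+x²)
a = 0.0, b = 2.5, n = 10
h = (b - a)/n = 0.250000

Simpson's rule: (h/3)[f(x₀) + 4f(x₁) + 2f(x₂) + ... + f(xₙ)]

x_0 = 0.0000, f(x_0) = 1.000000, coefficient = 1
x_1 = 0.2500, f(x_1) = 0.941176, coefficient = 4
x_2 = 0.5000, f(x_2) = 0.800000, coefficient = 2
x_3 = 0.7500, f(x_3) = 0.640000, coefficient = 4
x_4 = 1.0000, f(x_4) = 0.500000, coefficient = 2
x_5 = 1.2500, f(x_5) = 0.390244, coefficient = 4
x_6 = 1.5000, f(x_6) = 0.307692, coefficient = 2
x_7 = 1.7500, f(x_7) = 0.246154, coefficient = 4
x_8 = 2.0000, f(x_8) = 0.200000, coefficient = 2
x_9 = 2.2500, f(x_9) = 0.164948, coefficient = 4
x_10 = 2.5000, f(x_10) = 0.137931, coefficient = 1

I ≈ (0.250000/3) × 14.283406 = 1.190284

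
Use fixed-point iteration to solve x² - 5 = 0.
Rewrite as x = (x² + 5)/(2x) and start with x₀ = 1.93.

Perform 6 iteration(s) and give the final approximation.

Equation: x² - 5 = 0
Fixed-point form: x = (x² + 5)/(2x)
x₀ = 1.93

x_1 = g(1.930000) = 2.260337
x_2 = g(2.260337) = 2.236198
x_3 = g(2.236198) = 2.236068
x_4 = g(2.236068) = 2.236068
x_5 = g(2.236068) = 2.236068
x_6 = g(2.236068) = 2.236068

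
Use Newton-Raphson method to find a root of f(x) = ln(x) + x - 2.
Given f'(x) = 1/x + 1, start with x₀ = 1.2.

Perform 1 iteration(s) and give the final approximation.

f(x) = ln(x) + x - 2
f'(x) = 1/x + 1
x₀ = 1.2

Newton-Raphson formula: x_{n+1} = x_n - f(x_n)/f'(x_n)

Iteration 1:
  f(1.200000) = -0.617678
  f'(1.200000) = 1.833333
  x_1 = 1.200000 - (-0.617678)/1.833333 = 1.536916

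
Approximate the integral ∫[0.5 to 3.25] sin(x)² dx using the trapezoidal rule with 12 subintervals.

f(x) = sin(x)²
a = 0.5, b = 3.25, n = 12
h = (b - a)/n = 0.229167

Trapezoidal rule: (h/2)[f(x₀) + 2f(x₁) + 2f(x₂) + ... + f(xₙ)]

x_0 = 0.5000, f(x_0) = 0.229849, coefficient = 1
x_1 = 0.7292, f(x_1) = 0.443887, coefficient = 2
x_2 = 0.9583, f(x_2) = 0.669508, coefficient = 2
x_3 = 1.1875, f(x_3) = 0.860139, coefficient = 2
x_4 = 1.4167, f(x_4) = 0.976432, coefficient = 2
x_5 = 1.6458, f(x_5) = 0.994380, coefficient = 2
x_6 = 1.8750, f(x_6) = 0.910280, coefficient = 2
x_7 = 2.1042, f(x_7) = 0.741490, coefficient = 2
x_8 = 2.3333, f(x_8) = 0.522853, coefficient = 2
x_9 = 2.5625, f(x_9) = 0.299499, coefficient = 2
x_10 = 2.7917, f(x_10) = 0.117531, coefficient = 2
x_11 = 3.0208, f(x_11) = 0.014512, coefficient = 2
x_12 = 3.2500, f(x_12) = 0.011706, coefficient = 1

I ≈ (0.229167/2) × 13.342577 = 1.528837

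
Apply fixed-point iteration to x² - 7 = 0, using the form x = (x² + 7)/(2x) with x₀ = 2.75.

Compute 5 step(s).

Equation: x² - 7 = 0
Fixed-point form: x = (x² + 7)/(2x)
x₀ = 2.75

x_1 = g(2.750000) = 2.647727
x_2 = g(2.647727) = 2.645752
x_3 = g(2.645752) = 2.645751
x_4 = g(2.645751) = 2.645751
x_5 = g(2.645751) = 2.645751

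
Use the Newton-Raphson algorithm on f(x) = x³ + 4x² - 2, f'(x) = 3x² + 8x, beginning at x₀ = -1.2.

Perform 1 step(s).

f(x) = x³ + 4x² - 2
f'(x) = 3x² + 8x
x₀ = -1.2

Newton-Raphson formula: x_{n+1} = x_n - f(x_n)/f'(x_n)

Iteration 1:
  f(-1.200000) = 2.032000
  f'(-1.200000) = -5.280000
  x_1 = -1.200000 - 2.032000/(-5.280000) = -0.815152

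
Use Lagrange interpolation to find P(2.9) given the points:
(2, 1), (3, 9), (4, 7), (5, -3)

Lagrange interpolation formula:
P(x) = Σ yᵢ × Lᵢ(x)
where Lᵢ(x) = Π_{j≠i} (x - xⱼ)/(xᵢ - xⱼ)

L_0(2.9) = (2.9 - 3)/(2 - 3) × (2.9 - 4)/(2 - 4) × (2.9 - 5)/(2 - 5) = 0.038500
L_1(2.9) = (2.9 - 2)/(3 - 2) × (2.9 - 4)/(3 - 4) × (2.9 - 5)/(3 - 5) = 1.039500
L_2(2.9) = (2.9 - 2)/(4 - 2) × (2.9 - 3)/(4 - 3) × (2.9 - 5)/(4 - 5) = -0.094500
L_3(2.9) = (2.9 - 2)/(5 - 2) × (2.9 - 3)/(5 - 3) × (2.9 - 4)/(5 - 4) = 0.016500

P(2.9) = 1×L_0(2.9) + 9×L_1(2.9) + 7×L_2(2.9) + (-3)×L_3(2.9)
P(2.9) = 8.683000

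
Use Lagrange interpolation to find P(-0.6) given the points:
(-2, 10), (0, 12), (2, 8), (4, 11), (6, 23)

Lagrange interpolation formula:
P(x) = Σ yᵢ × Lᵢ(x)
where Lᵢ(x) = Π_{j≠i} (x - xⱼ)/(xᵢ - xⱼ)

L_0(-0.6) = (-0.6 - 0)/(-2 - 0) × (-0.6 - 2)/(-2 - 2) × (-0.6 - 4)/(-2 - 4) × (-0.6 - 6)/(-2 - 6) = 0.123337
L_1(-0.6) = (-0.6 - (-2))/(0 - (-2)) × (-0.6 - 2)/(0 - 2) × (-0.6 - 4)/(0 - 4) × (-0.6 - 6)/(0 - 6) = 1.151150
L_2(-0.6) = (-0.6 - (-2))/(2 - (-2)) × (-0.6 - 0)/(2 - 0) × (-0.6 - 4)/(2 - 4) × (-0.6 - 6)/(2 - 6) = -0.398475
L_3(-0.6) = (-0.6 - (-2))/(4 - (-2)) × (-0.6 - 0)/(4 - 0) × (-0.6 - 2)/(4 - 2) × (-0.6 - 6)/(4 - 6) = 0.150150
L_4(-0.6) = (-0.6 - (-2))/(6 - (-2)) × (-0.6 - 0)/(6 - 0) × (-0.6 - 2)/(6 - 2) × (-0.6 - 4)/(6 - 4) = -0.026162

P(-0.6) = 10×L_0(-0.6) + 12×L_1(-0.6) + 8×L_2(-0.6) + 11×L_3(-0.6) + 23×L_4(-0.6)
P(-0.6) = 12.909287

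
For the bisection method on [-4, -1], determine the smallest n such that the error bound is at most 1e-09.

We need (b-a)/2^n ≤ 1e-09
(-1 - (-4))/2^n ≤ 1e-09
3/2^n ≤ 1e-09
2^n ≥ 3000000000
n ≥ log₂(3000000000) = 31.48
n ≥ 32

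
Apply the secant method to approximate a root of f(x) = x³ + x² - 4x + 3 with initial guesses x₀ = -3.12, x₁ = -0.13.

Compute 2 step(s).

f(x) = x³ + x² - 4x + 3
x₀ = -3.12, x₁ = -0.13

Secant formula: x_{n+1} = x_n - f(x_n)(x_n - x_{n-1})/(f(x_n) - f(x_{n-1}))

Iteration 1:
  f(-3.120000) = -5.156928
  f(-0.130000) = 3.534703
  x_2 = -0.130000 - 3.534703×(-0.130000 - (-3.120000))/(3.534703 - (-5.156928))
       = -1.345970
Iteration 2:
  f(-0.130000) = 3.534703
  f(-1.345970) = 7.757108
  x_3 = -1.345970 - 7.757108×(-1.345970 - (-0.130000))/(7.757108 - 3.534703)
       = 0.887925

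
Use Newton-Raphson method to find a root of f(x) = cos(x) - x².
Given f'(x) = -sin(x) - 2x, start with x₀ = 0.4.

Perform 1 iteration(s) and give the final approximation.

f(x) = cos(x) - x²
f'(x) = -sin(x) - 2x
x₀ = 0.4

Newton-Raphson formula: x_{n+1} = x_n - f(x_n)/f'(x_n)

Iteration 1:
  f(0.400000) = 0.761061
  f'(0.400000) = -1.189418
  x_1 = 0.400000 - 0.761061/(-1.189418) = 1.039860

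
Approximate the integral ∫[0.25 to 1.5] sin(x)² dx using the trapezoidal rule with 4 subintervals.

f(x) = sin(x)²
a = 0.25, b = 1.5, n = 4
h = (b - a)/n = 0.312500

Trapezoidal rule: (h/2)[f(x₀) + 2f(x₁) + 2f(x₂) + ... + f(xₙ)]

x_0 = 0.2500, f(x_0) = 0.061209, coefficient = 1
x_1 = 0.5625, f(x_1) = 0.284412, coefficient = 2
x_2 = 0.8750, f(x_2) = 0.589123, coefficient = 2
x_3 = 1.1875, f(x_3) = 0.860139, coefficient = 2
x_4 = 1.5000, f(x_4) = 0.994996, coefficient = 1

I ≈ (0.312500/2) × 4.523553 = 0.706805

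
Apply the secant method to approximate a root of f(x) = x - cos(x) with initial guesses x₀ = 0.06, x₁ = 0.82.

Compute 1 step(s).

f(x) = x - cos(x)
x₀ = 0.06, x₁ = 0.82

Secant formula: x_{n+1} = x_n - f(x_n)(x_n - x_{n-1})/(f(x_n) - f(x_{n-1}))

Iteration 1:
  f(0.060000) = -0.938201
  f(0.820000) = 0.137779
  x_2 = 0.820000 - 0.137779×(0.820000 - 0.060000)/(0.137779 - (-0.938201))
       = 0.722682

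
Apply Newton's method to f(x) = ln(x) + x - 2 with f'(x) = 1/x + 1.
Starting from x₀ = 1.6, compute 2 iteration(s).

f(x) = ln(x) + x - 2
f'(x) = 1/x + 1
x₀ = 1.6

Newton-Raphson formula: x_{n+1} = x_n - f(x_n)/f'(x_n)

Iteration 1:
  f(1.600000) = 0.070004
  f'(1.600000) = 1.625000
  x_1 = 1.600000 - 0.070004/1.625000 = 1.556921
Iteration 2:
  f(1.556921) = -0.000369
  f'(1.556921) = 1.642293
  x_2 = 1.556921 - (-0.000369)/1.642293 = 1.557146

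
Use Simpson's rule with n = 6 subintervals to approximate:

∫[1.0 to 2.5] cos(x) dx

f(x) = cos(x)
a = 1.0, b = 2.5, n = 6
h = (b - a)/n = 0.250000

Simpson's rule: (h/3)[f(x₀) + 4f(x₁) + 2f(x₂) + ... + f(xₙ)]

x_0 = 1.0000, f(x_0) = 0.540302, coefficient = 1
x_1 = 1.2500, f(x_1) = 0.315322, coefficient = 4
x_2 = 1.5000, f(x_2) = 0.070737, coefficient = 2
x_3 = 1.7500, f(x_3) = -0.178246, coefficient = 4
x_4 = 2.0000, f(x_4) = -0.416147, coefficient = 2
x_5 = 2.2500, f(x_5) = -0.628174, coefficient = 4
x_6 = 2.5000, f(x_6) = -0.801144, coefficient = 1

I ≈ (0.250000/3) × -2.916050 = -0.243004
Exact value: -0.242999
Error: 0.000005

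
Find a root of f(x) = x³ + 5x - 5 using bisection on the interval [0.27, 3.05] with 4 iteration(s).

f(x) = x³ + 5x - 5
Initial interval: [0.27, 3.05]

Iteration 1:
  c_1 = (0.270000 + 3.050000)/2 = 1.660000
  f(c_1) = f(1.660000) = 7.874296
  f(a) × f(c) < 0, new interval: [0.270000, 1.660000]
Iteration 2:
  c_2 = (0.270000 + 1.660000)/2 = 0.965000
  f(c_2) = f(0.965000) = 0.723632
  f(a) × f(c) < 0, new interval: [0.270000, 0.965000]
Iteration 3:
  c_3 = (0.270000 + 0.965000)/2 = 0.617500
  f(c_3) = f(0.617500) = -1.677043
  f(a) × f(c) ≥ 0, new interval: [0.617500, 0.965000]
Iteration 4:
  c_4 = (0.617500 + 0.965000)/2 = 0.791250
  f(c_4) = f(0.791250) = -0.548367
  f(a) × f(c) ≥ 0, new interval: [0.791250, 0.965000]

After 4 iteration(s), the approximation is c_4 = 0.791250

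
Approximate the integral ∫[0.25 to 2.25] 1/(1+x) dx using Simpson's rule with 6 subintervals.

f(x) = 1/(1+x)
a = 0.25, b = 2.25, n = 6
h = (b - a)/n = 0.333333

Simpson's rule: (h/3)[f(x₀) + 4f(x₁) + 2f(x₂) + ... + f(xₙ)]

x_0 = 0.2500, f(x_0) = 0.800000, coefficient = 1
x_1 = 0.5833, f(x_1) = 0.631579, coefficient = 4
x_2 = 0.9167, f(x_2) = 0.521739, coefficient = 2
x_3 = 1.2500, f(x_3) = 0.444444, coefficient = 4
x_4 = 1.5833, f(x_4) = 0.387097, coefficient = 2
x_5 = 1.9167, f(x_5) = 0.342857, coefficient = 4
x_6 = 2.2500, f(x_6) = 0.307692, coefficient = 1

I ≈ (0.333333/3) × 8.600886 = 0.955654
Exact value: 0.955511
Error: 0.000143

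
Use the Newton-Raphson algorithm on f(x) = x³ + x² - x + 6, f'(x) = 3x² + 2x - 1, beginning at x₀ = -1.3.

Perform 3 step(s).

f(x) = x³ + x² - x + 6
f'(x) = 3x² + 2x - 1
x₀ = -1.3

Newton-Raphson formula: x_{n+1} = x_n - f(x_n)/f'(x_n)

Iteration 1:
  f(-1.300000) = 6.793000
  f'(-1.300000) = 1.470000
  x_1 = -1.300000 - 6.793000/1.470000 = -5.921088
Iteration 2:
  f(-5.921088) = -160.608770
  f'(-5.921088) = 92.335688
  x_2 = -5.921088 - (-160.608770)/92.335688 = -4.181688
Iteration 3:
  f(-4.181688) = -45.454930
  f'(-4.181688) = 43.096159
  x_3 = -4.181688 - (-45.454930)/43.096159 = -3.126955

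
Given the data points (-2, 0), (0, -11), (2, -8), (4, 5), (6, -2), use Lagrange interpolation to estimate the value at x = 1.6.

Lagrange interpolation formula:
P(x) = Σ yᵢ × Lᵢ(x)
where Lᵢ(x) = Π_{j≠i} (x - xⱼ)/(xᵢ - xⱼ)

L_0(1.6) = (1.6 - 0)/(-2 - 0) × (1.6 - 2)/(-2 - 2) × (1.6 - 4)/(-2 - 4) × (1.6 - 6)/(-2 - 6) = -0.017600
L_1(1.6) = (1.6 - (-2))/(0 - (-2)) × (1.6 - 2)/(0 - 2) × (1.6 - 4)/(0 - 4) × (1.6 - 6)/(0 - 6) = 0.158400
L_2(1.6) = (1.6 - (-2))/(2 - (-2)) × (1.6 - 0)/(2 - 0) × (1.6 - 4)/(2 - 4) × (1.6 - 6)/(2 - 6) = 0.950400
L_3(1.6) = (1.6 - (-2))/(4 - (-2)) × (1.6 - 0)/(4 - 0) × (1.6 - 2)/(4 - 2) × (1.6 - 6)/(4 - 6) = -0.105600
L_4(1.6) = (1.6 - (-2))/(6 - (-2)) × (1.6 - 0)/(6 - 0) × (1.6 - 2)/(6 - 2) × (1.6 - 4)/(6 - 4) = 0.014400

P(1.6) = 0×L_0(1.6) + (-11)×L_1(1.6) + (-8)×L_2(1.6) + 5×L_3(1.6) + (-2)×L_4(1.6)
P(1.6) = -9.902400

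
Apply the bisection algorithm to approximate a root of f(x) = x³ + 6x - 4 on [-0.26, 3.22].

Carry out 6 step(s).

f(x) = x³ + 6x - 4
Initial interval: [-0.26, 3.22]

Iteration 1:
  c_1 = (-0.260000 + 3.220000)/2 = 1.480000
  f(c_1) = f(1.480000) = 8.121792
  f(a) × f(c) < 0, new interval: [-0.260000, 1.480000]
Iteration 2:
  c_2 = (-0.260000 + 1.480000)/2 = 0.610000
  f(c_2) = f(0.610000) = -0.113019
  f(a) × f(c) ≥ 0, new interval: [0.610000, 1.480000]
Iteration 3:
  c_3 = (0.610000 + 1.480000)/2 = 1.045000
  f(c_3) = f(1.045000) = 3.411166
  f(a) × f(c) < 0, new interval: [0.610000, 1.045000]
Iteration 4:
  c_4 = (0.610000 + 1.045000)/2 = 0.827500
  f(c_4) = f(0.827500) = 1.531636
  f(a) × f(c) < 0, new interval: [0.610000, 0.827500]
Iteration 5:
  c_5 = (0.610000 + 0.827500)/2 = 0.718750
  f(c_5) = f(0.718750) = 0.683807
  f(a) × f(c) < 0, new interval: [0.610000, 0.718750]
Iteration 6:
  c_6 = (0.610000 + 0.718750)/2 = 0.664375
  f(c_6) = f(0.664375) = 0.279501
  f(a) × f(c) < 0, new interval: [0.610000, 0.664375]

After 6 iteration(s), the approximation is c_6 = 0.664375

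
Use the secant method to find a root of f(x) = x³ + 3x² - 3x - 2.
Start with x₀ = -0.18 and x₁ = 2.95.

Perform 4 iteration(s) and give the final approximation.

f(x) = x³ + 3x² - 3x - 2
x₀ = -0.18, x₁ = 2.95

Secant formula: x_{n+1} = x_n - f(x_n)(x_n - x_{n-1})/(f(x_n) - f(x_{n-1}))

Iteration 1:
  f(-0.180000) = -1.368632
  f(2.950000) = 40.929875
  x_2 = 2.950000 - 40.929875×(2.950000 - (-0.180000))/(40.929875 - (-1.368632))
       = -0.078724
Iteration 2:
  f(2.950000) = 40.929875
  f(-0.078724) = -1.745723
  x_3 = -0.078724 - (-1.745723)×(-0.078724 - 2.950000)/(-1.745723 - 40.929875)
       = 0.045171
Iteration 3:
  f(-0.078724) = -1.745723
  f(0.045171) = -2.129301
  x_4 = 0.045171 - (-2.129301)×(0.045171 - (-0.078724))/(-2.129301 - (-1.745723))
       = -0.642592
Iteration 4:
  f(0.045171) = -2.129301
  f(-0.642592) = 0.901210
  x_5 = -0.642592 - 0.901210×(-0.642592 - 0.045171)/(0.901210 - (-2.129301))
       = -0.438066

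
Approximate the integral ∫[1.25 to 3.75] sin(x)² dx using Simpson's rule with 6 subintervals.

f(x) = sin(x)²
a = 1.25, b = 3.75, n = 6
h = (b - a)/n = 0.416667

Simpson's rule: (h/3)[f(x₀) + 4f(x₁) + 2f(x₂) + ... + f(xₙ)]

x_0 = 1.2500, f(x_0) = 0.900572, coefficient = 1
x_1 = 1.6667, f(x_1) = 0.990837, coefficient = 4
x_2 = 2.0833, f(x_2) = 0.759518, coefficient = 2
x_3 = 2.5000, f(x_3) = 0.358169, coefficient = 4
x_4 = 2.9167, f(x_4) = 0.049744, coefficient = 2
x_5 = 3.3333, f(x_5) = 0.036316, coefficient = 4
x_6 = 3.7500, f(x_6) = 0.326682, coefficient = 1

I ≈ (0.416667/3) × 8.387067 = 1.164870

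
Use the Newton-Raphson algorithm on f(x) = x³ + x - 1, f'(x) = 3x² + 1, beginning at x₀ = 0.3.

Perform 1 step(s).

f(x) = x³ + x - 1
f'(x) = 3x² + 1
x₀ = 0.3

Newton-Raphson formula: x_{n+1} = x_n - f(x_n)/f'(x_n)

Iteration 1:
  f(0.300000) = -0.673000
  f'(0.300000) = 1.270000
  x_1 = 0.300000 - (-0.673000)/1.270000 = 0.829921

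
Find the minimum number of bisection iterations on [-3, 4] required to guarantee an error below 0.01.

We need (b-a)/2^n ≤ 0.01
(4 - (-3))/2^n ≤ 0.01
7/2^n ≤ 0.01
2^n ≥ 700
n ≥ log₂(700) = 9.45
n ≥ 10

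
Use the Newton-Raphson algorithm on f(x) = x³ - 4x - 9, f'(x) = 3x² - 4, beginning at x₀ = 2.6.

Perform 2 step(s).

f(x) = x³ - 4x - 9
f'(x) = 3x² - 4
x₀ = 2.6

Newton-Raphson formula: x_{n+1} = x_n - f(x_n)/f'(x_n)

Iteration 1:
  f(2.600000) = -1.824000
  f'(2.600000) = 16.280000
  x_1 = 2.600000 - (-1.824000)/16.280000 = 2.712039
Iteration 2:
  f(2.712039) = 0.099318
  f'(2.712039) = 18.065472
  x_2 = 2.712039 - 0.099318/18.065472 = 2.706542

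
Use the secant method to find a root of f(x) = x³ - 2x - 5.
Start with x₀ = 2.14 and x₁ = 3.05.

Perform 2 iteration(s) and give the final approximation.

f(x) = x³ - 2x - 5
x₀ = 2.14, x₁ = 3.05

Secant formula: x_{n+1} = x_n - f(x_n)(x_n - x_{n-1})/(f(x_n) - f(x_{n-1}))

Iteration 1:
  f(2.140000) = 0.520344
  f(3.050000) = 17.272625
  x_2 = 3.050000 - 17.272625×(3.050000 - 2.140000)/(17.272625 - 0.520344)
       = 2.111734
Iteration 2:
  f(3.050000) = 17.272625
  f(2.111734) = 0.193647
  x_3 = 2.111734 - 0.193647×(2.111734 - 3.050000)/(0.193647 - 17.272625)
       = 2.101096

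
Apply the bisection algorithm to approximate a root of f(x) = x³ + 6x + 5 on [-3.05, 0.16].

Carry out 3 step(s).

f(x) = x³ + 6x + 5
Initial interval: [-3.05, 0.16]

Iteration 1:
  c_1 = (-3.050000 + 0.160000)/2 = -1.445000
  f(c_1) = f(-1.445000) = -6.687196
  f(a) × f(c) ≥ 0, new interval: [-1.445000, 0.160000]
Iteration 2:
  c_2 = (-1.445000 + 0.160000)/2 = -0.642500
  f(c_2) = f(-0.642500) = 0.879772
  f(a) × f(c) < 0, new interval: [-1.445000, -0.642500]
Iteration 3:
  c_3 = (-1.445000 + (-0.642500))/2 = -1.043750
  f(c_3) = f(-1.043750) = -2.399576
  f(a) × f(c) ≥ 0, new interval: [-1.043750, -0.642500]

After 3 iteration(s), the approximation is c_3 = -1.043750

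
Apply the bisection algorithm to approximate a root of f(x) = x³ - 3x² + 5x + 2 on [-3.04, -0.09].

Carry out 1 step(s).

f(x) = x³ - 3x² + 5x + 2
Initial interval: [-3.04, -0.09]

Iteration 1:
  c_1 = (-3.040000 + (-0.090000))/2 = -1.565000
  f(c_1) = f(-1.565000) = -17.005712
  f(a) × f(c) ≥ 0, new interval: [-1.565000, -0.090000]

After 1 iteration(s), the approximation is c_1 = -1.565000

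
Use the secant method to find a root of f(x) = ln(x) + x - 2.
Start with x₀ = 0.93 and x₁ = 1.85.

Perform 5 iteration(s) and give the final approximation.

f(x) = ln(x) + x - 2
x₀ = 0.93, x₁ = 1.85

Secant formula: x_{n+1} = x_n - f(x_n)(x_n - x_{n-1})/(f(x_n) - f(x_{n-1}))

Iteration 1:
  f(0.930000) = -1.142571
  f(1.850000) = 0.465186
  x_2 = 1.850000 - 0.465186×(1.850000 - 0.930000)/(0.465186 - (-1.142571))
       = 1.583809
Iteration 2:
  f(1.850000) = 0.465186
  f(1.583809) = 0.043641
  x_3 = 1.583809 - 0.043641×(1.583809 - 1.850000)/(0.043641 - 0.465186)
       = 1.556251
Iteration 3:
  f(1.583809) = 0.043641
  f(1.556251) = -0.001470
  x_4 = 1.556251 - (-0.001470)×(1.556251 - 1.583809)/(-0.001470 - 0.043641)
       = 1.557149
Iteration 4:
  f(1.556251) = -0.001470
  f(1.557149) = 0.000005
  x_5 = 1.557149 - 0.000005×(1.557149 - 1.556251)/(0.000005 - (-0.001470))
       = 1.557146
Iteration 5:
  f(1.557149) = 0.000005
  f(1.557146) = 0.000000
  x_6 = 1.557146 - 0.000000×(1.557146 - 1.557149)/(0.000000 - 0.000005)
       = 1.557146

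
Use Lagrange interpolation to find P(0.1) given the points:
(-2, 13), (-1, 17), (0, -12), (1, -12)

Lagrange interpolation formula:
P(x) = Σ yᵢ × Lᵢ(x)
where Lᵢ(x) = Π_{j≠i} (x - xⱼ)/(xᵢ - xⱼ)

L_0(0.1) = (0.1 - (-1))/(-2 - (-1)) × (0.1 - 0)/(-2 - 0) × (0.1 - 1)/(-2 - 1) = 0.016500
L_1(0.1) = (0.1 - (-2))/(-1 - (-2)) × (0.1 - 0)/(-1 - 0) × (0.1 - 1)/(-1 - 1) = -0.094500
L_2(0.1) = (0.1 - (-2))/(0 - (-2)) × (0.1 - (-1))/(0 - (-1)) × (0.1 - 1)/(0 - 1) = 1.039500
L_3(0.1) = (0.1 - (-2))/(1 - (-2)) × (0.1 - (-1))/(1 - (-1)) × (0.1 - 0)/(1 - 0) = 0.038500

P(0.1) = 13×L_0(0.1) + 17×L_1(0.1) + (-12)×L_2(0.1) + (-12)×L_3(0.1)
P(0.1) = -14.328000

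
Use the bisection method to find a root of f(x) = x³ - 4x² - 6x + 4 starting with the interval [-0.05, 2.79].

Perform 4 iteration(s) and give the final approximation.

f(x) = x³ - 4x² - 6x + 4
Initial interval: [-0.05, 2.79]

Iteration 1:
  c_1 = (-0.050000 + 2.790000)/2 = 1.370000
  f(c_1) = f(1.370000) = -9.156247
  f(a) × f(c) < 0, new interval: [-0.050000, 1.370000]
Iteration 2:
  c_2 = (-0.050000 + 1.370000)/2 = 0.660000
  f(c_2) = f(0.660000) = -1.414904
  f(a) × f(c) < 0, new interval: [-0.050000, 0.660000]
Iteration 3:
  c_3 = (-0.050000 + 0.660000)/2 = 0.305000
  f(c_3) = f(0.305000) = 1.826273
  f(a) × f(c) ≥ 0, new interval: [0.305000, 0.660000]
Iteration 4:
  c_4 = (0.305000 + 0.660000)/2 = 0.482500
  f(c_4) = f(0.482500) = 0.286104
  f(a) × f(c) ≥ 0, new interval: [0.482500, 0.660000]

After 4 iteration(s), the approximation is c_4 = 0.482500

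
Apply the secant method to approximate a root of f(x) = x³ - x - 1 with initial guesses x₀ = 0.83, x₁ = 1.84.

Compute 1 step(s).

f(x) = x³ - x - 1
x₀ = 0.83, x₁ = 1.84

Secant formula: x_{n+1} = x_n - f(x_n)(x_n - x_{n-1})/(f(x_n) - f(x_{n-1}))

Iteration 1:
  f(0.830000) = -1.258213
  f(1.840000) = 3.389504
  x_2 = 1.840000 - 3.389504×(1.840000 - 0.830000)/(3.389504 - (-1.258213))
       = 1.103424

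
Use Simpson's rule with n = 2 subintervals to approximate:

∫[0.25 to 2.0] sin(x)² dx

f(x) = sin(x)²
a = 0.25, b = 2.0, n = 2
h = (b - a)/n = 0.875000

Simpson's rule: (h/3)[f(x₀) + 4f(x₁) + 2f(x₂) + ... + f(xₙ)]

x_0 = 0.2500, f(x_0) = 0.061209, coefficient = 1
x_1 = 1.1250, f(x_1) = 0.814087, coefficient = 4
x_2 = 2.0000, f(x_2) = 0.826822, coefficient = 1

I ≈ (0.875000/3) × 4.144378 = 1.208777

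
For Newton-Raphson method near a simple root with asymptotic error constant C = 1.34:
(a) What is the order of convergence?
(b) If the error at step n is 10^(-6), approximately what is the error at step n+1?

(a) Newton-Raphson has quadratic (order 2) convergence near simple roots.
    This means |e_{n+1}| ≈ C|e_n|².

(b) With |e_n| = 10^(-6) and C = 1.34:
    |e_{n+1}| ≈ 1.34 × (10^(-6))² = 1.34 × 10^(-12)

(a) 2 (quadratic); (b) |e_{n+1}| ≈ 1.340e-12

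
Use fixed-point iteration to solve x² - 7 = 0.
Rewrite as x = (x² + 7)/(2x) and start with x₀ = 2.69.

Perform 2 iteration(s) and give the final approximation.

Equation: x² - 7 = 0
Fixed-point form: x = (x² + 7)/(2x)
x₀ = 2.69

x_1 = g(2.690000) = 2.646115
x_2 = g(2.646115) = 2.645751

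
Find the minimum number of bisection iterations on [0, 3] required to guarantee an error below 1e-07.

We need (b-a)/2^n ≤ 1e-07
(3 - 0)/2^n ≤ 1e-07
3/2^n ≤ 1e-07
2^n ≥ 30000000
n ≥ log₂(30000000) = 24.84
n ≥ 25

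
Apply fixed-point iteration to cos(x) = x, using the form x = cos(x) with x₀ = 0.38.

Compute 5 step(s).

Equation: cos(x) = x
Fixed-point form: x = cos(x)
x₀ = 0.38

x_1 = g(0.380000) = 0.928665
x_2 = g(0.928665) = 0.598904
x_3 = g(0.598904) = 0.825954
x_4 = g(0.825954) = 0.677856
x_5 = g(0.677856) = 0.778919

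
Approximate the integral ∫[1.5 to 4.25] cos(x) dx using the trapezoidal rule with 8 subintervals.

f(x) = cos(x)
a = 1.5, b = 4.25, n = 8
h = (b - a)/n = 0.343750

Trapezoidal rule: (h/2)[f(x₀) + 2f(x₁) + 2f(x₂) + ... + f(xₙ)]

x_0 = 1.5000, f(x_0) = 0.070737, coefficient = 1
x_1 = 1.8438, f(x_1) = -0.269577, coefficient = 2
x_2 = 2.1875, f(x_2) = -0.578349, coefficient = 2
x_3 = 2.5312, f(x_3) = -0.819452, coefficient = 2
x_4 = 2.8750, f(x_4) = -0.964674, coefficient = 2
x_5 = 3.2188, f(x_5) = -0.997025, coefficient = 2
x_6 = 3.5625, f(x_6) = -0.912719, coefficient = 2
x_7 = 3.9062, f(x_7) = -0.721620, coefficient = 2
x_8 = 4.2500, f(x_8) = -0.446087, coefficient = 1

I ≈ (0.343750/2) × -10.902180 = -1.873812
Exact value: -1.892484
Error: 0.018672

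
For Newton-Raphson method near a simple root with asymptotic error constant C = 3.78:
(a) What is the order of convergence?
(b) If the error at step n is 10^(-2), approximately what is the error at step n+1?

(a) Newton-Raphson has quadratic (order 2) convergence near simple roots.
    This means |e_{n+1}| ≈ C|e_n|².

(b) With |e_n| = 10^(-2) and C = 3.78:
    |e_{n+1}| ≈ 3.78 × (10^(-2))² = 3.78 × 10^(-4)

(a) 2 (quadratic); (b) |e_{n+1}| ≈ 3.780e-04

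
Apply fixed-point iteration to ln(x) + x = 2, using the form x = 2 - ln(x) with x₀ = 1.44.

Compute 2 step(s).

Equation: ln(x) + x = 2
Fixed-point form: x = 2 - ln(x)
x₀ = 1.44

x_1 = g(1.440000) = 1.635357
x_2 = g(1.635357) = 1.508139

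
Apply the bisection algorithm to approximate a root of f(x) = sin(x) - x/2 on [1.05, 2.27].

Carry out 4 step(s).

f(x) = sin(x) - x/2
Initial interval: [1.05, 2.27]

Iteration 1:
  c_1 = (1.050000 + 2.270000)/2 = 1.660000
  f(c_1) = f(1.660000) = 0.166024
  f(a) × f(c) ≥ 0, new interval: [1.660000, 2.270000]
Iteration 2:
  c_2 = (1.660000 + 2.270000)/2 = 1.965000
  f(c_2) = f(1.965000) = -0.059197
  f(a) × f(c) < 0, new interval: [1.660000, 1.965000]
Iteration 3:
  c_3 = (1.660000 + 1.965000)/2 = 1.812500
  f(c_3) = f(1.812500) = 0.064682
  f(a) × f(c) ≥ 0, new interval: [1.812500, 1.965000]
Iteration 4:
  c_4 = (1.812500 + 1.965000)/2 = 1.888750
  f(c_4) = f(1.888750) = 0.005502
  f(a) × f(c) ≥ 0, new interval: [1.888750, 1.965000]

After 4 iteration(s), the approximation is c_4 = 1.888750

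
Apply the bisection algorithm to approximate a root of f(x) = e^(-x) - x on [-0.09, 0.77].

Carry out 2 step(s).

f(x) = e^(-x) - x
Initial interval: [-0.09, 0.77]

Iteration 1:
  c_1 = (-0.090000 + 0.770000)/2 = 0.340000
  f(c_1) = f(0.340000) = 0.371770
  f(a) × f(c) ≥ 0, new interval: [0.340000, 0.770000]
Iteration 2:
  c_2 = (0.340000 + 0.770000)/2 = 0.555000
  f(c_2) = f(0.555000) = 0.019072
  f(a) × f(c) ≥ 0, new interval: [0.555000, 0.770000]

After 2 iteration(s), the approximation is c_2 = 0.555000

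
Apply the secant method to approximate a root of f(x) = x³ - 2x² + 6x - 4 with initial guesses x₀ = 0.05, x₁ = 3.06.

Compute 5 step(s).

f(x) = x³ - 2x² + 6x - 4
x₀ = 0.05, x₁ = 3.06

Secant formula: x_{n+1} = x_n - f(x_n)(x_n - x_{n-1})/(f(x_n) - f(x_{n-1}))

Iteration 1:
  f(0.050000) = -3.704875
  f(3.060000) = 24.285416
  x_2 = 3.060000 - 24.285416×(3.060000 - 0.050000)/(24.285416 - (-3.704875))
       = 0.448412
Iteration 2:
  f(3.060000) = 24.285416
  f(0.448412) = -1.621510
  x_3 = 0.448412 - (-1.621510)×(0.448412 - 3.060000)/(-1.621510 - 24.285416)
       = 0.611871
Iteration 3:
  f(0.448412) = -1.621510
  f(0.611871) = -0.848470
  x_4 = 0.611871 - (-0.848470)×(0.611871 - 0.448412)/(-0.848470 - (-1.621510))
       = 0.791280
Iteration 4:
  f(0.611871) = -0.848470
  f(0.791280) = -0.009131
  x_5 = 0.791280 - (-0.009131)×(0.791280 - 0.611871)/(-0.009131 - (-0.848470))
       = 0.793231
Iteration 5:
  f(0.791280) = -0.009131
  f(0.793231) = 0.000070
  x_6 = 0.793231 - 0.000070×(0.793231 - 0.791280)/(0.000070 - (-0.009131))
       = 0.793217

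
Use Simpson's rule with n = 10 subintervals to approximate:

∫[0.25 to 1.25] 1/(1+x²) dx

f(x) = 1/(1+x²)
a = 0.25, b = 1.25, n = 10
h = (b - a)/n = 0.100000

Simpson's rule: (h/3)[f(x₀) + 4f(x₁) + 2f(x₂) + ... + f(xₙ)]

x_0 = 0.2500, f(x_0) = 0.941176, coefficient = 1
x_1 = 0.3500, f(x_1) = 0.890869, coefficient = 4
x_2 = 0.4500, f(x_2) = 0.831601, coefficient = 2
x_3 = 0.5500, f(x_3) = 0.767754, coefficient = 4
x_4 = 0.6500, f(x_4) = 0.702988, coefficient = 2
x_5 = 0.7500, f(x_5) = 0.640000, coefficient = 4
x_6 = 0.8500, f(x_6) = 0.580552, coefficient = 2
x_7 = 0.9500, f(x_7) = 0.525624, coefficient = 4
x_8 = 1.0500, f(x_8) = 0.475624, coefficient = 2
x_9 = 1.1500, f(x_9) = 0.430571, coefficient = 4
x_10 = 1.2500, f(x_10) = 0.390244, coefficient = 1

I ≈ (0.100000/3) × 19.532219 = 0.651074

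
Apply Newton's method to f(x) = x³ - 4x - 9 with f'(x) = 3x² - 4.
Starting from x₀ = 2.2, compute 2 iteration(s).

f(x) = x³ - 4x - 9
f'(x) = 3x² - 4
x₀ = 2.2

Newton-Raphson formula: x_{n+1} = x_n - f(x_n)/f'(x_n)

Iteration 1:
  f(2.200000) = -7.152000
  f'(2.200000) = 10.520000
  x_1 = 2.200000 - (-7.152000)/10.520000 = 2.879848
Iteration 2:
  f(2.879848) = 3.364696
  f'(2.879848) = 20.880572
  x_2 = 2.879848 - 3.364696/20.880572 = 2.718708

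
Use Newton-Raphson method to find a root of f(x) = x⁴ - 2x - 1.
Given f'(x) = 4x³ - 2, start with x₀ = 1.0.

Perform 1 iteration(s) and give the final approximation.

f(x) = x⁴ - 2x - 1
f'(x) = 4x³ - 2
x₀ = 1.0

Newton-Raphson formula: x_{n+1} = x_n - f(x_n)/f'(x_n)

Iteration 1:
  f(1.000000) = -2.000000
  f'(1.000000) = 2.000000
  x_1 = 1.000000 - (-2.000000)/2.000000 = 2.000000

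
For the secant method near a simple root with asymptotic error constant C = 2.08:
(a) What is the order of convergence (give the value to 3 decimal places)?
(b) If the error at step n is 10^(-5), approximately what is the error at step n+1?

(a) Secant method has superlinear convergence with order φ = (1+√5)/2 ≈ 1.618.
    This means |e_{n+1}| ≈ C|e_n|^1.618.

(b) With |e_n| = 10^(-5) and C = 2.08:
    |e_{n+1}| ≈ 2.08 × (10^(-5))^1.618 = 2.08 × 10^(-8.09)

(a) ≈ 1.618 (golden ratio); (b) |e_{n+1}| ≈ 1.690e-08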